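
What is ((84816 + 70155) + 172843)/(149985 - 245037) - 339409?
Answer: -16130916041/47526 ≈ -3.3941e+5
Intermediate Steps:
((84816 + 70155) + 172843)/(149985 - 245037) - 339409 = (154971 + 172843)/(-95052) - 339409 = 327814*(-1/95052) - 339409 = -163907/47526 - 339409 = -16130916041/47526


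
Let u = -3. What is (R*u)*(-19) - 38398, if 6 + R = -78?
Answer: -43186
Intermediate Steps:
R = -84 (R = -6 - 78 = -84)
(R*u)*(-19) - 38398 = -84*(-3)*(-19) - 38398 = 252*(-19) - 38398 = -4788 - 38398 = -43186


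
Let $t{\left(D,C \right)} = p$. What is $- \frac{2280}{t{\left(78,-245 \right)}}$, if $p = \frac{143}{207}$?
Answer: $- \frac{471960}{143} \approx -3300.4$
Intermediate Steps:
$p = \frac{143}{207}$ ($p = 143 \cdot \frac{1}{207} = \frac{143}{207} \approx 0.69082$)
$t{\left(D,C \right)} = \frac{143}{207}$
$- \frac{2280}{t{\left(78,-245 \right)}} = - \frac{2280}{\frac{143}{207}} = \left(-2280\right) \frac{207}{143} = - \frac{471960}{143}$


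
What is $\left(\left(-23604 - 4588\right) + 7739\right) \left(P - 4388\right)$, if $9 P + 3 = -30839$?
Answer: $\frac{1438541302}{9} \approx 1.5984 \cdot 10^{8}$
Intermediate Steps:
$P = - \frac{30842}{9}$ ($P = - \frac{1}{3} + \frac{1}{9} \left(-30839\right) = - \frac{1}{3} - \frac{30839}{9} = - \frac{30842}{9} \approx -3426.9$)
$\left(\left(-23604 - 4588\right) + 7739\right) \left(P - 4388\right) = \left(\left(-23604 - 4588\right) + 7739\right) \left(- \frac{30842}{9} - 4388\right) = \left(-28192 + 7739\right) \left(- \frac{70334}{9}\right) = \left(-20453\right) \left(- \frac{70334}{9}\right) = \frac{1438541302}{9}$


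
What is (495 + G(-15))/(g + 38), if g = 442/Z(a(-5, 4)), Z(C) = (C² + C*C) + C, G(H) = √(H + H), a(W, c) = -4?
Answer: 2310/251 + 14*I*√30/753 ≈ 9.2032 + 0.10183*I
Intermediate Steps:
G(H) = √2*√H (G(H) = √(2*H) = √2*√H)
Z(C) = C + 2*C² (Z(C) = (C² + C²) + C = 2*C² + C = C + 2*C²)
g = 221/14 (g = 442/((-4*(1 + 2*(-4)))) = 442/((-4*(1 - 8))) = 442/((-4*(-7))) = 442/28 = 442*(1/28) = 221/14 ≈ 15.786)
(495 + G(-15))/(g + 38) = (495 + √2*√(-15))/(221/14 + 38) = (495 + √2*(I*√15))/(753/14) = (495 + I*√30)*(14/753) = 2310/251 + 14*I*√30/753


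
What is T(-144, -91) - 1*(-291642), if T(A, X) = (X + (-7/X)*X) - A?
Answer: 291688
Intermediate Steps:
T(A, X) = -7 + X - A (T(A, X) = (X - 7) - A = (-7 + X) - A = -7 + X - A)
T(-144, -91) - 1*(-291642) = (-7 - 91 - 1*(-144)) - 1*(-291642) = (-7 - 91 + 144) + 291642 = 46 + 291642 = 291688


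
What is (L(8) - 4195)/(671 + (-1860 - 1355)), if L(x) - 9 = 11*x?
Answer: 683/424 ≈ 1.6108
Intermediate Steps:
L(x) = 9 + 11*x
(L(8) - 4195)/(671 + (-1860 - 1355)) = ((9 + 11*8) - 4195)/(671 + (-1860 - 1355)) = ((9 + 88) - 4195)/(671 - 3215) = (97 - 4195)/(-2544) = -4098*(-1/2544) = 683/424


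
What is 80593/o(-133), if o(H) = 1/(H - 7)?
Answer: -11283020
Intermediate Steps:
o(H) = 1/(-7 + H)
80593/o(-133) = 80593/(1/(-7 - 133)) = 80593/(1/(-140)) = 80593/(-1/140) = 80593*(-140) = -11283020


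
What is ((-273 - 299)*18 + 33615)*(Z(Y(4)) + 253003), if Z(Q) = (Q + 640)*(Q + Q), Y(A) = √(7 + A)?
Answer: 5900289975 + 29848320*√11 ≈ 5.9993e+9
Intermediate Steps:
Z(Q) = 2*Q*(640 + Q) (Z(Q) = (640 + Q)*(2*Q) = 2*Q*(640 + Q))
((-273 - 299)*18 + 33615)*(Z(Y(4)) + 253003) = ((-273 - 299)*18 + 33615)*(2*√(7 + 4)*(640 + √(7 + 4)) + 253003) = (-572*18 + 33615)*(2*√11*(640 + √11) + 253003) = (-10296 + 33615)*(253003 + 2*√11*(640 + √11)) = 23319*(253003 + 2*√11*(640 + √11)) = 5899776957 + 46638*√11*(640 + √11)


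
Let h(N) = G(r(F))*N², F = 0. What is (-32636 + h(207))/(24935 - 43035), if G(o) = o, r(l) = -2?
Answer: 59167/9050 ≈ 6.5378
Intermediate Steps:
h(N) = -2*N²
(-32636 + h(207))/(24935 - 43035) = (-32636 - 2*207²)/(24935 - 43035) = (-32636 - 2*42849)/(-18100) = (-32636 - 85698)*(-1/18100) = -118334*(-1/18100) = 59167/9050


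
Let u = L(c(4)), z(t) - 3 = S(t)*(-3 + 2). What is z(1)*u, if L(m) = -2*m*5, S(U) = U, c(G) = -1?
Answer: 20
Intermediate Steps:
L(m) = -10*m
z(t) = 3 - t (z(t) = 3 + t*(-3 + 2) = 3 + t*(-1) = 3 - t)
u = 10 (u = -10*(-1) = 10)
z(1)*u = (3 - 1*1)*10 = (3 - 1)*10 = 2*10 = 20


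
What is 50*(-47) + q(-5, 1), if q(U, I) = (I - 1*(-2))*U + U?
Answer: -2370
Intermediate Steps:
q(U, I) = U + U*(2 + I) (q(U, I) = (I + 2)*U + U = (2 + I)*U + U = U*(2 + I) + U = U + U*(2 + I))
50*(-47) + q(-5, 1) = 50*(-47) - 5*(3 + 1) = -2350 - 5*4 = -2350 - 20 = -2370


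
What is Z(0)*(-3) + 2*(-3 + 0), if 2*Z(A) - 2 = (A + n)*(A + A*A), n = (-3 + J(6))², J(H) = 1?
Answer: -9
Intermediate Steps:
n = 4 (n = (-3 + 1)² = (-2)² = 4)
Z(A) = 1 + (4 + A)*(A + A²)/2 (Z(A) = 1 + ((A + 4)*(A + A*A))/2 = 1 + ((4 + A)*(A + A²))/2 = 1 + (4 + A)*(A + A²)/2)
Z(0)*(-3) + 2*(-3 + 0) = (1 + (½)*0³ + 2*0 + (5/2)*0²)*(-3) + 2*(-3 + 0) = (1 + (½)*0 + 0 + (5/2)*0)*(-3) + 2*(-3) = (1 + 0 + 0 + 0)*(-3) - 6 = 1*(-3) - 6 = -3 - 6 = -9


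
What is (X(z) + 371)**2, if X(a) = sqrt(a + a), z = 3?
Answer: (371 + sqrt(6))**2 ≈ 1.3946e+5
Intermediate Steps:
X(a) = sqrt(2)*sqrt(a) (X(a) = sqrt(2*a) = sqrt(2)*sqrt(a))
(X(z) + 371)**2 = (sqrt(2)*sqrt(3) + 371)**2 = (sqrt(6) + 371)**2 = (371 + sqrt(6))**2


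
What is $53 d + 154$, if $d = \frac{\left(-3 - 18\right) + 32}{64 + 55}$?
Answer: $\frac{18909}{119} \approx 158.9$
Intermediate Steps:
$d = \frac{11}{119}$ ($d = \frac{\left(-3 - 18\right) + 32}{119} = \left(-21 + 32\right) \frac{1}{119} = 11 \cdot \frac{1}{119} = \frac{11}{119} \approx 0.092437$)
$53 d + 154 = 53 \cdot \frac{11}{119} + 154 = \frac{583}{119} + 154 = \frac{18909}{119}$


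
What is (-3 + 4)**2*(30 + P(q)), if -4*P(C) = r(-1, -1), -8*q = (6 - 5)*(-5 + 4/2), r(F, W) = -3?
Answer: 123/4 ≈ 30.750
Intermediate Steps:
q = 3/8 (q = -(6 - 5)*(-5 + 4/2)/8 = -(-5 + 4*(1/2))/8 = -(-5 + 2)/8 = -(-3)/8 = -1/8*(-3) = 3/8 ≈ 0.37500)
P(C) = 3/4 (P(C) = -1/4*(-3) = 3/4)
(-3 + 4)**2*(30 + P(q)) = (-3 + 4)**2*(30 + 3/4) = 1**2*(123/4) = 1*(123/4) = 123/4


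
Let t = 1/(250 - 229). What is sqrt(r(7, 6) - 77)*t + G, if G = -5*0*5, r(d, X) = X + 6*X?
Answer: I*sqrt(35)/21 ≈ 0.28172*I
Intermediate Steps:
r(d, X) = 7*X
t = 1/21 ≈ 0.047619
G = 0 (G = 0*5 = 0)
sqrt(r(7, 6) - 77)*t + G = sqrt(7*6 - 77)*(1/21) + 0 = sqrt(42 - 77)*(1/21) + 0 = sqrt(-35)*(1/21) + 0 = (I*sqrt(35))*(1/21) + 0 = I*sqrt(35)/21 + 0 = I*sqrt(35)/21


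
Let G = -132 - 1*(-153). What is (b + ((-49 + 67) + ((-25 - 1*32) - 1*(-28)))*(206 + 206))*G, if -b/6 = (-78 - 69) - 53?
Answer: -69972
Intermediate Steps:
G = 21 (G = -132 + 153 = 21)
b = 1200 (b = -6*((-78 - 69) - 53) = -6*(-147 - 53) = -6*(-200) = 1200)
(b + ((-49 + 67) + ((-25 - 1*32) - 1*(-28)))*(206 + 206))*G = (1200 + ((-49 + 67) + ((-25 - 1*32) - 1*(-28)))*(206 + 206))*21 = (1200 + (18 + ((-25 - 32) + 28))*412)*21 = (1200 + (18 + (-57 + 28))*412)*21 = (1200 + (18 - 29)*412)*21 = (1200 - 11*412)*21 = (1200 - 4532)*21 = -3332*21 = -69972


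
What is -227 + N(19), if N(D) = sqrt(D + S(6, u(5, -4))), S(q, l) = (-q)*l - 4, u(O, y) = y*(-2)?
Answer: -227 + I*sqrt(33) ≈ -227.0 + 5.7446*I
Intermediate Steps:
u(O, y) = -2*y
S(q, l) = -4 - l*q (S(q, l) = -l*q - 4 = -4 - l*q)
N(D) = sqrt(-52 + D) (N(D) = sqrt(D + (-4 - 1*(-2*(-4))*6)) = sqrt(D + (-4 - 1*8*6)) = sqrt(D + (-4 - 48)) = sqrt(D - 52) = sqrt(-52 + D))
-227 + N(19) = -227 + sqrt(-52 + 19) = -227 + sqrt(-33) = -227 + I*sqrt(33)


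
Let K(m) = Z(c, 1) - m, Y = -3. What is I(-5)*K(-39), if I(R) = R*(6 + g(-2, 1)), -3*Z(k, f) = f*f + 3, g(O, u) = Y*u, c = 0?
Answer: -565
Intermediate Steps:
g(O, u) = -3*u
Z(k, f) = -1 - f²/3 (Z(k, f) = -(f*f + 3)/3 = -(f² + 3)/3 = -(3 + f²)/3 = -1 - f²/3)
I(R) = 3*R (I(R) = R*(6 - 3*1) = R*(6 - 3) = R*3 = 3*R)
K(m) = -4/3 - m (K(m) = (-1 - ⅓*1²) - m = (-1 - ⅓*1) - m = (-1 - ⅓) - m = -4/3 - m)
I(-5)*K(-39) = (3*(-5))*(-4/3 - 1*(-39)) = -15*(-4/3 + 39) = -15*113/3 = -565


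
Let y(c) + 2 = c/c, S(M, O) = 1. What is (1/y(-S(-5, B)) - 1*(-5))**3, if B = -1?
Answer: 64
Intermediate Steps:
y(c) = -1 (y(c) = -2 + c/c = -2 + 1 = -1)
(1/y(-S(-5, B)) - 1*(-5))**3 = (1/(-1) - 1*(-5))**3 = (-1 + 5)**3 = 4**3 = 64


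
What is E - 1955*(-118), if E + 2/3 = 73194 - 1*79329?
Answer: 673663/3 ≈ 2.2455e+5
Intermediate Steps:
E = -18407/3 (E = -⅔ + (73194 - 1*79329) = -⅔ + (73194 - 79329) = -⅔ - 6135 = -18407/3 ≈ -6135.7)
E - 1955*(-118) = -18407/3 - 1955*(-118) = -18407/3 - 1*(-230690) = -18407/3 + 230690 = 673663/3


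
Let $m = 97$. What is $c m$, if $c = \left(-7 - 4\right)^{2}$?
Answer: $11737$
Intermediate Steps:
$c = 121$ ($c = \left(-11\right)^{2} = 121$)
$c m = 121 \cdot 97 = 11737$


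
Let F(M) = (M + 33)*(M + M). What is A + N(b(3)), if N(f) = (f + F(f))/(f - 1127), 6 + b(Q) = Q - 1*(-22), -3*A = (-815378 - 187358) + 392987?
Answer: 675595907/3324 ≈ 2.0325e+5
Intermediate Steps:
F(M) = 2*M*(33 + M) (F(M) = (33 + M)*(2*M) = 2*M*(33 + M))
A = 609749/3 (A = -((-815378 - 187358) + 392987)/3 = -(-1002736 + 392987)/3 = -⅓*(-609749) = 609749/3 ≈ 2.0325e+5)
b(Q) = 16 + Q (b(Q) = -6 + (Q - 1*(-22)) = -6 + (Q + 22) = -6 + (22 + Q) = 16 + Q)
N(f) = (f + 2*f*(33 + f))/(-1127 + f) (N(f) = (f + 2*f*(33 + f))/(f - 1127) = (f + 2*f*(33 + f))/(-1127 + f))
A + N(b(3)) = 609749/3 + (16 + 3)*(67 + 2*(16 + 3))/(-1127 + (16 + 3)) = 609749/3 + 19*(67 + 2*19)/(-1127 + 19) = 609749/3 + 19*(67 + 38)/(-1108) = 609749/3 + 19*(-1/1108)*105 = 609749/3 - 1995/1108 = 675595907/3324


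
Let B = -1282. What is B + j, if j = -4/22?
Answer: -14104/11 ≈ -1282.2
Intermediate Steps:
j = -2/11 (j = (1/22)*(-4) = -2/11 ≈ -0.18182)
B + j = -1282 - 2/11 = -14104/11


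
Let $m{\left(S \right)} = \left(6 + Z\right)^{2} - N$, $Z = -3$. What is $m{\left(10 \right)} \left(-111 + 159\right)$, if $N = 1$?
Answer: $384$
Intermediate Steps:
$m{\left(S \right)} = 8$ ($m{\left(S \right)} = \left(6 - 3\right)^{2} - 1 = 3^{2} - 1 = 9 - 1 = 8$)
$m{\left(10 \right)} \left(-111 + 159\right) = 8 \left(-111 + 159\right) = 8 \cdot 48 = 384$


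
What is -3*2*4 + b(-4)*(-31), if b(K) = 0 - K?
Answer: -148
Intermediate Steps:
b(K) = -K
-3*2*4 + b(-4)*(-31) = -3*2*4 - 1*(-4)*(-31) = -6*4 + 4*(-31) = -24 - 124 = -148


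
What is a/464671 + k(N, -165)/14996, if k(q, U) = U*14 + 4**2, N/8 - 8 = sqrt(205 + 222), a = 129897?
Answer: 440990069/3484103158 ≈ 0.12657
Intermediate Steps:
N = 64 + 8*sqrt(427) (N = 64 + 8*sqrt(205 + 222) = 64 + 8*sqrt(427) ≈ 229.31)
k(q, U) = 16 + 14*U (k(q, U) = 14*U + 16 = 16 + 14*U)
a/464671 + k(N, -165)/14996 = 129897/464671 + (16 + 14*(-165))/14996 = 129897*(1/464671) + (16 - 2310)*(1/14996) = 129897/464671 - 2294*1/14996 = 129897/464671 - 1147/7498 = 440990069/3484103158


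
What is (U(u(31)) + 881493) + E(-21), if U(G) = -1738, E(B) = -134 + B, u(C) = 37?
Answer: 879600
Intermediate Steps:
(U(u(31)) + 881493) + E(-21) = (-1738 + 881493) + (-134 - 21) = 879755 - 155 = 879600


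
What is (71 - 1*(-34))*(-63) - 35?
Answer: -6650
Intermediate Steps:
(71 - 1*(-34))*(-63) - 35 = (71 + 34)*(-63) - 35 = 105*(-63) - 35 = -6615 - 35 = -6650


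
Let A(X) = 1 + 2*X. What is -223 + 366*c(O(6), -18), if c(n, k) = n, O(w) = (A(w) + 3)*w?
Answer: 34913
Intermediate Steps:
O(w) = w*(4 + 2*w) (O(w) = ((1 + 2*w) + 3)*w = (4 + 2*w)*w = w*(4 + 2*w))
-223 + 366*c(O(6), -18) = -223 + 366*(2*6*(2 + 6)) = -223 + 366*(2*6*8) = -223 + 366*96 = -223 + 35136 = 34913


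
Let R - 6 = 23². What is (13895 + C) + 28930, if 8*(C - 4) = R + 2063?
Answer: 172615/4 ≈ 43154.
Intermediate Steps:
R = 535 (R = 6 + 23² = 6 + 529 = 535)
C = 1315/4 (C = 4 + (535 + 2063)/8 = 4 + (⅛)*2598 = 4 + 1299/4 = 1315/4 ≈ 328.75)
(13895 + C) + 28930 = (13895 + 1315/4) + 28930 = 56895/4 + 28930 = 172615/4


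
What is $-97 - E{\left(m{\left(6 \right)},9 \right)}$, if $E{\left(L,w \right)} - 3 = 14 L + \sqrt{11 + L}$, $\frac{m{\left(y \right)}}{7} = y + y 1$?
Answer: $-1276 - \sqrt{95} \approx -1285.7$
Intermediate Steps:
$m{\left(y \right)} = 14 y$ ($m{\left(y \right)} = 7 \left(y + y 1\right) = 7 \left(y + y\right) = 7 \cdot 2 y = 14 y$)
$E{\left(L,w \right)} = 3 + \sqrt{11 + L} + 14 L$ ($E{\left(L,w \right)} = 3 + \left(14 L + \sqrt{11 + L}\right) = 3 + \left(\sqrt{11 + L} + 14 L\right) = 3 + \sqrt{11 + L} + 14 L$)
$-97 - E{\left(m{\left(6 \right)},9 \right)} = -97 - \left(3 + \sqrt{11 + 14 \cdot 6} + 14 \cdot 14 \cdot 6\right) = -97 - \left(3 + \sqrt{11 + 84} + 14 \cdot 84\right) = -97 - \left(3 + \sqrt{95} + 1176\right) = -97 - \left(1179 + \sqrt{95}\right) = -1276 - \sqrt{95}$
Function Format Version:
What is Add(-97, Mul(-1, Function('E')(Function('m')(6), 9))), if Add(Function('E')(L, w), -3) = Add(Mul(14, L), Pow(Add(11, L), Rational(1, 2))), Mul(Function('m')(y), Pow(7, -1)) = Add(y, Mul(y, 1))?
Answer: Add(-1276, Mul(-1, Pow(95, Rational(1, 2)))) ≈ -1285.7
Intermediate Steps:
Function('m')(y) = Mul(14, y) (Function('m')(y) = Mul(7, Add(y, Mul(y, 1))) = Mul(7, Add(y, y)) = Mul(7, Mul(2, y)) = Mul(14, y))
Function('E')(L, w) = Add(3, Pow(Add(11, L), Rational(1, 2)), Mul(14, L)) (Function('E')(L, w) = Add(3, Add(Mul(14, L), Pow(Add(11, L), Rational(1, 2)))) = Add(3, Add(Pow(Add(11, L), Rational(1, 2)), Mul(14, L))) = Add(3, Pow(Add(11, L), Rational(1, 2)), Mul(14, L)))
Add(-97, Mul(-1, Function('E')(Function('m')(6), 9))) = Add(-97, Mul(-1, Add(3, Pow(Add(11, Mul(14, 6)), Rational(1, 2)), Mul(14, Mul(14, 6))))) = Add(-97, Mul(-1, Add(3, Pow(Add(11, 84), Rational(1, 2)), Mul(14, 84)))) = Add(-97, Mul(-1, Add(3, Pow(95, Rational(1, 2)), 1176))) = Add(-97, Mul(-1, Add(1179, Pow(95, Rational(1, 2))))) = Add(-97, Add(-1179, Mul(-1, Pow(95, Rational(1, 2))))) = Add(-1276, Mul(-1, Pow(95, Rational(1, 2))))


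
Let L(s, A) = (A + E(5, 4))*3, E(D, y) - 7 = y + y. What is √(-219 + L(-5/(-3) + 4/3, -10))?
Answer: 2*I*√51 ≈ 14.283*I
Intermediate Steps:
E(D, y) = 7 + 2*y (E(D, y) = 7 + (y + y) = 7 + 2*y)
L(s, A) = 45 + 3*A (L(s, A) = (A + (7 + 2*4))*3 = (A + (7 + 8))*3 = (A + 15)*3 = (15 + A)*3 = 45 + 3*A)
√(-219 + L(-5/(-3) + 4/3, -10)) = √(-219 + (45 + 3*(-10))) = √(-219 + (45 - 30)) = √(-219 + 15) = √(-204) = 2*I*√51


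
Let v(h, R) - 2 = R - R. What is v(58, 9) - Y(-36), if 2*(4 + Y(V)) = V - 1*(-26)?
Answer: 11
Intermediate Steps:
Y(V) = 9 + V/2 (Y(V) = -4 + (V - 1*(-26))/2 = -4 + (V + 26)/2 = -4 + (26 + V)/2 = -4 + (13 + V/2) = 9 + V/2)
v(h, R) = 2 (v(h, R) = 2 + (R - R) = 2 + 0 = 2)
v(58, 9) - Y(-36) = 2 - (9 + (½)*(-36)) = 2 - (9 - 18) = 2 - 1*(-9) = 2 + 9 = 11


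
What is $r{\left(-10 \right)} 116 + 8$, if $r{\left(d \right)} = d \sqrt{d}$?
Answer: $8 - 1160 i \sqrt{10} \approx 8.0 - 3668.2 i$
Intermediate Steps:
$r{\left(d \right)} = d^{\frac{3}{2}}$
$r{\left(-10 \right)} 116 + 8 = \left(-10\right)^{\frac{3}{2}} \cdot 116 + 8 = - 10 i \sqrt{10} \cdot 116 + 8 = - 1160 i \sqrt{10} + 8 = 8 - 1160 i \sqrt{10}$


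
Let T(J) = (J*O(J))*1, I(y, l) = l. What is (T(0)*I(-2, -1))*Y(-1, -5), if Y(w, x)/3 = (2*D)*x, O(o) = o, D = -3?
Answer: 0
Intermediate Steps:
Y(w, x) = -18*x (Y(w, x) = 3*((2*(-3))*x) = 3*(-6*x) = -18*x)
T(J) = J² (T(J) = (J*J)*1 = J²*1 = J²)
(T(0)*I(-2, -1))*Y(-1, -5) = (0²*(-1))*(-18*(-5)) = (0*(-1))*90 = 0*90 = 0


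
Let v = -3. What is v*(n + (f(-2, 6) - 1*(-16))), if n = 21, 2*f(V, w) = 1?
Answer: -225/2 ≈ -112.50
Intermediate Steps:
f(V, w) = ½ (f(V, w) = (½)*1 = ½)
v*(n + (f(-2, 6) - 1*(-16))) = -3*(21 + (½ - 1*(-16))) = -3*(21 + (½ + 16)) = -3*(21 + 33/2) = -3*75/2 = -225/2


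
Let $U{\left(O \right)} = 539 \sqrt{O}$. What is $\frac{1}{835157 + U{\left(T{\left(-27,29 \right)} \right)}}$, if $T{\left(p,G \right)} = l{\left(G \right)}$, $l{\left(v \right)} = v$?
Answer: $\frac{835157}{697478789540} - \frac{539 \sqrt{29}}{697478789540} \approx 1.1932 \cdot 10^{-6}$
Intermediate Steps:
$T{\left(p,G \right)} = G$
$\frac{1}{835157 + U{\left(T{\left(-27,29 \right)} \right)}} = \frac{1}{835157 + 539 \sqrt{29}}$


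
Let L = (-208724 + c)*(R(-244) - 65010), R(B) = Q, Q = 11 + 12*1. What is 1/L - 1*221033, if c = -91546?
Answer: -4313159824624169/19513646490 ≈ -2.2103e+5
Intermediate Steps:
Q = 23 (Q = 11 + 12 = 23)
R(B) = 23
L = 19513646490 (L = (-208724 - 91546)*(23 - 65010) = -300270*(-64987) = 19513646490)
1/L - 1*221033 = 1/19513646490 - 1*221033 = 1/19513646490 - 221033 = -4313159824624169/19513646490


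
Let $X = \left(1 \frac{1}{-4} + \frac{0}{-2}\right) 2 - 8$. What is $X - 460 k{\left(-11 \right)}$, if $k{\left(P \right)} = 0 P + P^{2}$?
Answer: $- \frac{111337}{2} \approx -55669.0$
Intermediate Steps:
$X = - \frac{17}{2}$ ($X = \left(1 \left(- \frac{1}{4}\right) + 0 \left(- \frac{1}{2}\right)\right) 2 - 8 = \left(- \frac{1}{4} + 0\right) 2 - 8 = \left(- \frac{1}{4}\right) 2 - 8 = - \frac{1}{2} - 8 = - \frac{17}{2} \approx -8.5$)
$k{\left(P \right)} = P^{2}$ ($k{\left(P \right)} = 0 + P^{2} = P^{2}$)
$X - 460 k{\left(-11 \right)} = - \frac{17}{2} - 460 \left(-11\right)^{2} = - \frac{17}{2} - 55660 = - \frac{111337}{2}$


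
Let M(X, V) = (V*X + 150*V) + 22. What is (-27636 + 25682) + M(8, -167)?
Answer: -28318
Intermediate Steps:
M(X, V) = 22 + 150*V + V*X (M(X, V) = (150*V + V*X) + 22 = 22 + 150*V + V*X)
(-27636 + 25682) + M(8, -167) = (-27636 + 25682) + (22 + 150*(-167) - 167*8) = -1954 + (22 - 25050 - 1336) = -1954 - 26364 = -28318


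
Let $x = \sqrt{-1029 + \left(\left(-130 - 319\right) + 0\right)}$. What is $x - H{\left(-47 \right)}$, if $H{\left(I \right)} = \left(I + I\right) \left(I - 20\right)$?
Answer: $-6298 + i \sqrt{1478} \approx -6298.0 + 38.445 i$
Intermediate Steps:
$H{\left(I \right)} = 2 I \left(-20 + I\right)$
$x = i \sqrt{1478}$ ($x = \sqrt{-1029 + \left(-449 + 0\right)} = \sqrt{-1029 - 449} = \sqrt{-1478} = i \sqrt{1478} \approx 38.445 i$)
$x - H{\left(-47 \right)} = i \sqrt{1478} - 2 \left(-47\right) \left(-20 - 47\right) = i \sqrt{1478} - 2 \left(-47\right) \left(-67\right) = i \sqrt{1478} - 6298 = -6298 + i \sqrt{1478}$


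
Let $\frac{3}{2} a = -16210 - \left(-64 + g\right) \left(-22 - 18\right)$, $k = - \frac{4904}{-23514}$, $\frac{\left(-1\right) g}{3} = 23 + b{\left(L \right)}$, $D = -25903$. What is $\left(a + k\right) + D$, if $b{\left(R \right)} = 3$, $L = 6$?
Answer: $- \frac{158704313}{3919} \approx -40496.0$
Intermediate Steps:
$g = -78$ ($g = - 3 \left(23 + 3\right) = \left(-3\right) 26 = -78$)
$k = \frac{2452}{11757}$ ($k = \left(-4904\right) \left(- \frac{1}{23514}\right) = \frac{2452}{11757} \approx 0.20856$)
$a = - \frac{43780}{3}$ ($a = \frac{2 \left(-16210 - \left(-64 - 78\right) \left(-22 - 18\right)\right)}{3} = \frac{2 \left(-16210 - - 142 \left(-22 - 18\right)\right)}{3} = \frac{2 \left(-16210 - \left(-142\right) \left(-40\right)\right)}{3} = \frac{2 \left(-16210 - 5680\right)}{3} = \frac{2}{3} \left(-21890\right) = - \frac{43780}{3} \approx -14593.0$)
$\left(a + k\right) + D = \left(- \frac{43780}{3} + \frac{2452}{11757}\right) - 25903 = - \frac{57190456}{3919} - 25903 = - \frac{158704313}{3919}$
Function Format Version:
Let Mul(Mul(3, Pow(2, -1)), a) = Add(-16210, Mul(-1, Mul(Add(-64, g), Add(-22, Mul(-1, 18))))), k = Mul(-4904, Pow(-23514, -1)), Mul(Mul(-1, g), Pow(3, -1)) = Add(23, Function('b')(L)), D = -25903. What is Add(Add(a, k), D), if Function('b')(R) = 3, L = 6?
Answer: Rational(-158704313, 3919) ≈ -40496.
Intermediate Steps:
g = -78 (g = Mul(-3, Add(23, 3)) = Mul(-3, 26) = -78)
k = Rational(2452, 11757) (k = Mul(-4904, Rational(-1, 23514)) = Rational(2452, 11757) ≈ 0.20856)
a = Rational(-43780, 3) (a = Mul(Rational(2, 3), Add(-16210, Mul(-1, Mul(Add(-64, -78), Add(-22, Mul(-1, 18)))))) = Mul(Rational(2, 3), Add(-16210, Mul(-1, Mul(-142, Add(-22, -18))))) = Mul(Rational(2, 3), Add(-16210, Mul(-1, Mul(-142, -40)))) = Mul(Rational(2, 3), Add(-16210, Mul(-1, 5680))) = Mul(Rational(2, 3), Add(-16210, -5680)) = Mul(Rational(2, 3), -21890) = Rational(-43780, 3) ≈ -14593.)
Add(Add(a, k), D) = Add(Add(Rational(-43780, 3), Rational(2452, 11757)), -25903) = Add(Rational(-57190456, 3919), -25903) = Rational(-158704313, 3919)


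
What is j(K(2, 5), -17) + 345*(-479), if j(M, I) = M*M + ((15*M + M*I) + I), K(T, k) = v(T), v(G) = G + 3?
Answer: -165257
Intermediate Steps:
v(G) = 3 + G
K(T, k) = 3 + T
j(M, I) = I + M² + 15*M + I*M (j(M, I) = M² + ((15*M + I*M) + I) = M² + (I + 15*M + I*M) = I + M² + 15*M + I*M)
j(K(2, 5), -17) + 345*(-479) = (-17 + (3 + 2)² + 15*(3 + 2) - 17*(3 + 2)) + 345*(-479) = (-17 + 5² + 15*5 - 17*5) - 165255 = (-17 + 25 + 75 - 85) - 165255 = -2 - 165255 = -165257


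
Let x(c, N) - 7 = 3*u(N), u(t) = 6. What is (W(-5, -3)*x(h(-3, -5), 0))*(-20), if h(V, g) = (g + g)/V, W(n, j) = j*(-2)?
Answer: -3000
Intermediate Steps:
W(n, j) = -2*j
h(V, g) = 2*g/V (h(V, g) = (2*g)/V = 2*g/V)
x(c, N) = 25 (x(c, N) = 7 + 3*6 = 7 + 18 = 25)
(W(-5, -3)*x(h(-3, -5), 0))*(-20) = (-2*(-3)*25)*(-20) = (6*25)*(-20) = 150*(-20) = -3000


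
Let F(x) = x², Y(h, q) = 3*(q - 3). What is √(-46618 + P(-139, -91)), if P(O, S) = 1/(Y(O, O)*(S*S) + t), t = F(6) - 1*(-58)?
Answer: I*√145029139032420951/1763806 ≈ 215.91*I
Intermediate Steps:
Y(h, q) = -9 + 3*q (Y(h, q) = 3*(-3 + q) = -9 + 3*q)
t = 94 (t = 6² - 1*(-58) = 36 + 58 = 94)
P(O, S) = 1/(94 + S²*(-9 + 3*O)) (P(O, S) = 1/((-9 + 3*O)*(S*S) + 94) = 1/((-9 + 3*O)*S² + 94) = 1/(S²*(-9 + 3*O) + 94) = 1/(94 + S²*(-9 + 3*O)))
√(-46618 + P(-139, -91)) = √(-46618 + 1/(94 + 3*(-91)²*(-3 - 139))) = √(-46618 + 1/(94 + 3*8281*(-142))) = √(-46618 + 1/(94 - 3527706)) = √(-46618 + 1/(-3527612)) = √(-46618 - 1/3527612) = √(-164450216217/3527612) = I*√145029139032420951/1763806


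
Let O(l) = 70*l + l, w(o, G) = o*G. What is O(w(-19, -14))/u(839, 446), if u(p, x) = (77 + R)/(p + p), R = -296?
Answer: -31690708/219 ≈ -1.4471e+5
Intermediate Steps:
w(o, G) = G*o
u(p, x) = -219/(2*p) (u(p, x) = (77 - 296)/(p + p) = -219*1/(2*p) = -219/(2*p))
O(l) = 71*l
O(w(-19, -14))/u(839, 446) = (71*(-14*(-19)))/((-219/2/839)) = (71*266)/((-219/2*1/839)) = 18886/(-219/1678) = 18886*(-1678/219) = -31690708/219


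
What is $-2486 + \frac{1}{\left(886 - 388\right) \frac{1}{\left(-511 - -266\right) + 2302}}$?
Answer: $- \frac{1235971}{498} \approx -2481.9$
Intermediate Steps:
$-2486 + \frac{1}{\left(886 - 388\right) \frac{1}{\left(-511 - -266\right) + 2302}} = -2486 + \frac{1}{498 \frac{1}{\left(-511 + 266\right) + 2302}} = -2486 + \frac{1}{498 \frac{1}{-245 + 2302}} = -2486 + \frac{1}{498 \cdot \frac{1}{2057}} = -2486 + \frac{1}{\frac{498}{2057}} = -2486 + \frac{2057}{498} = - \frac{1235971}{498}$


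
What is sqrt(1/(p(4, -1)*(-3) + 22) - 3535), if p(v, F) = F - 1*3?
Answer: I*sqrt(4086426)/34 ≈ 59.456*I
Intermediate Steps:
p(v, F) = -3 + F (p(v, F) = F - 3 = -3 + F)
sqrt(1/(p(4, -1)*(-3) + 22) - 3535) = sqrt(1/((-3 - 1)*(-3) + 22) - 3535) = sqrt(1/(-4*(-3) + 22) - 3535) = sqrt(1/(12 + 22) - 3535) = sqrt(1/34 - 3535) = sqrt(-120189/34) = I*sqrt(4086426)/34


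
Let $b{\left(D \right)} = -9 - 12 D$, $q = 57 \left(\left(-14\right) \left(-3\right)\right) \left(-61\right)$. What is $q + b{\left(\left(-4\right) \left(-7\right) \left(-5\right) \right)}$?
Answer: $-144363$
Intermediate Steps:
$q = -146034$ ($q = 57 \cdot 42 \left(-61\right) = 2394 \left(-61\right) = -146034$)
$q + b{\left(\left(-4\right) \left(-7\right) \left(-5\right) \right)} = -146034 - \left(9 + 12 \left(-4\right) \left(-7\right) \left(-5\right)\right) = -146034 - \left(9 + 12 \cdot 28 \left(-5\right)\right) = -146034 - -1671 = -146034 + \left(-9 + 1680\right) = -146034 + 1671 = -144363$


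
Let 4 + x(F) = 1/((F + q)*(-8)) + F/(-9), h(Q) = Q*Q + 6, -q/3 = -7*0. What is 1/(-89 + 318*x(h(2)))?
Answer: -120/206197 ≈ -0.00058197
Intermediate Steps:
q = 0 (q = -(-21)*0 = -3*0 = 0)
h(Q) = 6 + Q**2 (h(Q) = Q**2 + 6 = 6 + Q**2)
x(F) = -4 - 1/(8*F) - F/9 (x(F) = -4 + (1/((F + 0)*(-8)) + F/(-9)) = -4 + (-1/8/F + F*(-1/9)) = -4 + (-1/(8*F) - F/9) = -4 - 1/(8*F) - F/9)
1/(-89 + 318*x(h(2))) = 1/(-89 + 318*(-4 - 1/(8*(6 + 2**2)) - (6 + 2**2)/9)) = 1/(-89 + 318*(-4 - 1/(8*(6 + 4)) - (6 + 4)/9)) = 1/(-89 + 318*(-4 - 1/8/10 - 1/9*10)) = 1/(-89 + 318*(-4 - 1/8*1/10 - 10/9)) = 1/(-89 + 318*(-4 - 1/80 - 10/9)) = 1/(-89 + 318*(-3689/720)) = 1/(-89 - 195517/120) = 1/(-206197/120) = -120/206197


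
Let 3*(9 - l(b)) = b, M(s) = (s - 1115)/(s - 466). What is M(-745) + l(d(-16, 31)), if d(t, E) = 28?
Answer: 4369/3633 ≈ 1.2026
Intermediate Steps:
M(s) = (-1115 + s)/(-466 + s)
l(b) = 9 - b/3
M(-745) + l(d(-16, 31)) = (-1115 - 745)/(-466 - 745) + (9 - ⅓*28) = -1860/(-1211) + (9 - 28/3) = -1/1211*(-1860) - ⅓ = 1860/1211 - ⅓ = 4369/3633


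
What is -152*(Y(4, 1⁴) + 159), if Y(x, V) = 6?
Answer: -25080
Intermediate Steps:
-152*(Y(4, 1⁴) + 159) = -152*(6 + 159) = -152*165 = -25080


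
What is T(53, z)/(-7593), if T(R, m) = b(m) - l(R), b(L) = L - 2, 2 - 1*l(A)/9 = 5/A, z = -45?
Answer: 3400/402429 ≈ 0.0084487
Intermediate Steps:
l(A) = 18 - 45/A
b(L) = -2 + L
T(R, m) = -20 + m + 45/R (T(R, m) = (-2 + m) - (18 - 45/R) = (-2 + m) + (-18 + 45/R) = -20 + m + 45/R)
T(53, z)/(-7593) = (-20 - 45 + 45/53)/(-7593) = (-20 - 45 + 45*(1/53))*(-1/7593) = (-20 - 45 + 45/53)*(-1/7593) = -3400/53*(-1/7593) = 3400/402429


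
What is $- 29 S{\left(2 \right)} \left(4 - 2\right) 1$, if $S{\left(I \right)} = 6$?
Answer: $-348$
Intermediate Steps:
$- 29 S{\left(2 \right)} \left(4 - 2\right) 1 = \left(-29\right) 6 \left(4 - 2\right) 1 = - 174 \cdot 2 \cdot 1 = \left(-174\right) 2 = -348$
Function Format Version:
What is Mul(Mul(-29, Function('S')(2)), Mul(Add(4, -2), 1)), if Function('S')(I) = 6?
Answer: -348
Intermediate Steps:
Mul(Mul(-29, Function('S')(2)), Mul(Add(4, -2), 1)) = Mul(Mul(-29, 6), Mul(Add(4, -2), 1)) = Mul(-174, Mul(2, 1)) = Mul(-174, 2) = -348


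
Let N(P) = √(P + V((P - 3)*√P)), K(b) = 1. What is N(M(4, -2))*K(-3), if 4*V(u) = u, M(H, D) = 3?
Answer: √3 ≈ 1.7320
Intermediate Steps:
V(u) = u/4
N(P) = √(P + √P*(-3 + P)/4) (N(P) = √(P + ((P - 3)*√P)/4) = √(P + ((-3 + P)*√P)/4) = √(P + (√P*(-3 + P))/4) = √(P + √P*(-3 + P)/4))
N(M(4, -2))*K(-3) = (√(4*3 + √3*(-3 + 3))/2)*1 = (√(12 + √3*0)/2)*1 = (√(12 + 0)/2)*1 = (√12/2)*1 = ((2*√3)/2)*1 = √3*1 = √3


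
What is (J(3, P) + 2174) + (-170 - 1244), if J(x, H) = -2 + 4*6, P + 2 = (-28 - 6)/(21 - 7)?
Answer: 782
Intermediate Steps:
P = -31/7 (P = -2 + (-28 - 6)/(21 - 7) = -2 - 34/14 = -2 - 34*1/14 = -2 - 17/7 = -31/7 ≈ -4.4286)
J(x, H) = 22 (J(x, H) = -2 + 24 = 22)
(J(3, P) + 2174) + (-170 - 1244) = (22 + 2174) + (-170 - 1244) = 2196 - 1414 = 782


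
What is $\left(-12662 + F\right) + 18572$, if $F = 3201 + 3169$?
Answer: $12280$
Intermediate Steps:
$F = 6370$
$\left(-12662 + F\right) + 18572 = \left(-12662 + 6370\right) + 18572 = -6292 + 18572 = 12280$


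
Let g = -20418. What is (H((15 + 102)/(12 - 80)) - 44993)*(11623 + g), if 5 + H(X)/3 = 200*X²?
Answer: 219769011455/578 ≈ 3.8022e+8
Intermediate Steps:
H(X) = -15 + 600*X² (H(X) = -15 + 3*(200*X²) = -15 + 600*X²)
(H((15 + 102)/(12 - 80)) - 44993)*(11623 + g) = ((-15 + 600*((15 + 102)/(12 - 80))²) - 44993)*(11623 - 20418) = ((-15 + 600*(117/(-68))²) - 44993)*(-8795) = ((-15 + 600*(117*(-1/68))²) - 44993)*(-8795) = ((-15 + 600*(-117/68)²) - 44993)*(-8795) = ((-15 + 600*(13689/4624)) - 44993)*(-8795) = ((-15 + 1026675/578) - 44993)*(-8795) = (1018005/578 - 44993)*(-8795) = -24987949/578*(-8795) = 219769011455/578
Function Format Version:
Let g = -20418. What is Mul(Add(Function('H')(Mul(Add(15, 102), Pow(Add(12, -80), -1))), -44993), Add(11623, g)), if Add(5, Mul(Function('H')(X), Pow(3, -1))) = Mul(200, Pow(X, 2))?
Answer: Rational(219769011455, 578) ≈ 3.8022e+8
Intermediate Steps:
Function('H')(X) = Add(-15, Mul(600, Pow(X, 2))) (Function('H')(X) = Add(-15, Mul(3, Mul(200, Pow(X, 2)))) = Add(-15, Mul(600, Pow(X, 2))))
Mul(Add(Function('H')(Mul(Add(15, 102), Pow(Add(12, -80), -1))), -44993), Add(11623, g)) = Mul(Add(Add(-15, Mul(600, Pow(Mul(Add(15, 102), Pow(Add(12, -80), -1)), 2))), -44993), Add(11623, -20418)) = Mul(Add(Add(-15, Mul(600, Pow(Mul(117, Pow(-68, -1)), 2))), -44993), -8795) = Mul(Add(Add(-15, Mul(600, Pow(Mul(117, Rational(-1, 68)), 2))), -44993), -8795) = Mul(Add(Add(-15, Mul(600, Pow(Rational(-117, 68), 2))), -44993), -8795) = Mul(Add(Add(-15, Mul(600, Rational(13689, 4624))), -44993), -8795) = Mul(Add(Add(-15, Rational(1026675, 578)), -44993), -8795) = Mul(Add(Rational(1018005, 578), -44993), -8795) = Mul(Rational(-24987949, 578), -8795) = Rational(219769011455, 578)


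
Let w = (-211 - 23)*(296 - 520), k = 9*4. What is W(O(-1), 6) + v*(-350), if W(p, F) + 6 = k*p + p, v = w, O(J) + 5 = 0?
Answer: -18345791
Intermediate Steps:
O(J) = -5 (O(J) = -5 + 0 = -5)
k = 36
w = 52416 (w = -234*(-224) = 52416)
v = 52416
W(p, F) = -6 + 37*p (W(p, F) = -6 + (36*p + p) = -6 + 37*p)
W(O(-1), 6) + v*(-350) = (-6 + 37*(-5)) + 52416*(-350) = (-6 - 185) - 18345600 = -191 - 18345600 = -18345791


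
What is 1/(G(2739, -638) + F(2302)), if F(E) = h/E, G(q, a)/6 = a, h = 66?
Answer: -1151/4405995 ≈ -0.00026124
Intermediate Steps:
G(q, a) = 6*a
F(E) = 66/E
1/(G(2739, -638) + F(2302)) = 1/(6*(-638) + 66/2302) = 1/(-3828 + 66*(1/2302)) = 1/(-3828 + 33/1151) = 1/(-4405995/1151) = -1151/4405995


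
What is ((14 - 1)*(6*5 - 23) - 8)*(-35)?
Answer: -2905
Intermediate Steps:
((14 - 1)*(6*5 - 23) - 8)*(-35) = (13*(30 - 23) - 8)*(-35) = (13*7 - 8)*(-35) = (91 - 8)*(-35) = 83*(-35) = -2905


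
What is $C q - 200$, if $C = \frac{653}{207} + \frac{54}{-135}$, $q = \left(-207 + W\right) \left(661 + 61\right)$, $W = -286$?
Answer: $- \frac{1015009046}{1035} \approx -9.8069 \cdot 10^{5}$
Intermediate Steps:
$q = -355946$ ($q = \left(-207 - 286\right) \left(661 + 61\right) = \left(-493\right) 722 = -355946$)
$C = \frac{2851}{1035}$ ($C = 653 \cdot \frac{1}{207} + 54 \left(- \frac{1}{135}\right) = \frac{653}{207} - \frac{2}{5} = \frac{2851}{1035} \approx 2.7546$)
$C q - 200 = \frac{2851}{1035} \left(-355946\right) - 200 = - \frac{1014802046}{1035} - 200 = - \frac{1015009046}{1035}$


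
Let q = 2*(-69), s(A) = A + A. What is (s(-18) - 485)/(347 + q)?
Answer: -521/209 ≈ -2.4928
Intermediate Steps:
s(A) = 2*A
q = -138
(s(-18) - 485)/(347 + q) = (2*(-18) - 485)/(347 - 138) = (-36 - 485)/209 = -521*1/209 = -521/209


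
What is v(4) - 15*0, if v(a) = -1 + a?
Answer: 3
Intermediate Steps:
v(4) - 15*0 = (-1 + 4) - 15*0 = 3 + 0 = 3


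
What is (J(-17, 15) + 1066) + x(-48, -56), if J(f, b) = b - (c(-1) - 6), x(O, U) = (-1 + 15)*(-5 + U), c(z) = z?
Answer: 234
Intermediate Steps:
x(O, U) = -70 + 14*U (x(O, U) = 14*(-5 + U) = -70 + 14*U)
J(f, b) = 7 + b (J(f, b) = b - (-1 - 6) = b - 1*(-7) = b + 7 = 7 + b)
(J(-17, 15) + 1066) + x(-48, -56) = ((7 + 15) + 1066) + (-70 + 14*(-56)) = (22 + 1066) + (-70 - 784) = 1088 - 854 = 234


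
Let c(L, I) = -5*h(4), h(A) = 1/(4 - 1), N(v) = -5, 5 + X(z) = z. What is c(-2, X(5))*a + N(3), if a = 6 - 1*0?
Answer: -15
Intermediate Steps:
X(z) = -5 + z
a = 6 (a = 6 + 0 = 6)
h(A) = ⅓ (h(A) = 1/3 = ⅓)
c(L, I) = -5/3 (c(L, I) = -5*⅓ = -5/3)
c(-2, X(5))*a + N(3) = -5/3*6 - 5 = -10 - 5 = -15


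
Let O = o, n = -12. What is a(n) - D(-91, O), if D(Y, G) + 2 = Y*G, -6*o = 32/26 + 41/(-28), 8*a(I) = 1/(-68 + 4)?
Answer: 8509/1536 ≈ 5.5397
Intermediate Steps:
a(I) = -1/512 (a(I) = 1/(8*(-68 + 4)) = (⅛)/(-64) = (⅛)*(-1/64) = -1/512)
o = 85/2184 (o = -(32/26 + 41/(-28))/6 = -(32*(1/26) + 41*(-1/28))/6 = -(16/13 - 41/28)/6 = -⅙*(-85/364) = 85/2184 ≈ 0.038919)
O = 85/2184 ≈ 0.038919
D(Y, G) = -2 + G*Y (D(Y, G) = -2 + Y*G = -2 + G*Y)
a(n) - D(-91, O) = -1/512 - (-2 + (85/2184)*(-91)) = -1/512 - (-2 - 85/24) = -1/512 - 1*(-133/24) = -1/512 + 133/24 = 8509/1536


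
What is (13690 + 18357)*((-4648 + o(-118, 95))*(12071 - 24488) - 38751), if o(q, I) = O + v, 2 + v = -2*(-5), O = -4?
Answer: 1846733916459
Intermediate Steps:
v = 8 (v = -2 - 2*(-5) = -2 + 10 = 8)
o(q, I) = 4 (o(q, I) = -4 + 8 = 4)
(13690 + 18357)*((-4648 + o(-118, 95))*(12071 - 24488) - 38751) = (13690 + 18357)*((-4648 + 4)*(12071 - 24488) - 38751) = 32047*(-4644*(-12417) - 38751) = 32047*(57664548 - 38751) = 32047*57625797 = 1846733916459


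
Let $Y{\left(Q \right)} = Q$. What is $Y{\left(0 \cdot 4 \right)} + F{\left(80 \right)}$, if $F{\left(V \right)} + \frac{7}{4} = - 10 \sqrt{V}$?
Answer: $- \frac{7}{4} - 40 \sqrt{5} \approx -91.193$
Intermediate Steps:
$F{\left(V \right)} = - \frac{7}{4} - 10 \sqrt{V}$
$Y{\left(0 \cdot 4 \right)} + F{\left(80 \right)} = 0 \cdot 4 - \left(\frac{7}{4} + 10 \sqrt{80}\right) = 0 - \left(\frac{7}{4} + 10 \cdot 4 \sqrt{5}\right) = 0 - \left(\frac{7}{4} + 40 \sqrt{5}\right) = - \frac{7}{4} - 40 \sqrt{5}$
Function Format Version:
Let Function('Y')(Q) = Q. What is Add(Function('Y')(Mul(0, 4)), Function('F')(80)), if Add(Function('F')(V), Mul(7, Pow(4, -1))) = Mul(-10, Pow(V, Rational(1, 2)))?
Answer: Add(Rational(-7, 4), Mul(-40, Pow(5, Rational(1, 2)))) ≈ -91.193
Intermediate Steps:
Function('F')(V) = Add(Rational(-7, 4), Mul(-10, Pow(V, Rational(1, 2))))
Add(Function('Y')(Mul(0, 4)), Function('F')(80)) = Add(Mul(0, 4), Add(Rational(-7, 4), Mul(-10, Pow(80, Rational(1, 2))))) = Add(0, Add(Rational(-7, 4), Mul(-10, Mul(4, Pow(5, Rational(1, 2)))))) = Add(0, Add(Rational(-7, 4), Mul(-40, Pow(5, Rational(1, 2))))) = Add(Rational(-7, 4), Mul(-40, Pow(5, Rational(1, 2))))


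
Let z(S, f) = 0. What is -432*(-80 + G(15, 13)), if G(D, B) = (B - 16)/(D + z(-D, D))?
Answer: 173232/5 ≈ 34646.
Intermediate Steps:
G(D, B) = (-16 + B)/D (G(D, B) = (B - 16)/(D + 0) = (-16 + B)/D)
-432*(-80 + G(15, 13)) = -432*(-80 + (-16 + 13)/15) = -432*(-80 + (1/15)*(-3)) = -432*(-80 - ⅕) = -432*(-401/5) = 173232/5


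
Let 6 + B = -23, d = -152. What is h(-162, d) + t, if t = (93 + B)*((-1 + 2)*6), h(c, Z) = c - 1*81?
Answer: 141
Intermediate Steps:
B = -29 (B = -6 - 23 = -29)
h(c, Z) = -81 + c (h(c, Z) = c - 81 = -81 + c)
t = 384 (t = (93 - 29)*((-1 + 2)*6) = 64*(1*6) = 64*6 = 384)
h(-162, d) + t = (-81 - 162) + 384 = -243 + 384 = 141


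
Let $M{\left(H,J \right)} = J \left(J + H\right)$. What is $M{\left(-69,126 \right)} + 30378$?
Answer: $37560$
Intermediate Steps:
$M{\left(H,J \right)} = J \left(H + J\right)$
$M{\left(-69,126 \right)} + 30378 = 126 \left(-69 + 126\right) + 30378 = 126 \cdot 57 + 30378 = 7182 + 30378 = 37560$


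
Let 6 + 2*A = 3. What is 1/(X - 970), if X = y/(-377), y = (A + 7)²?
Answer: -1508/1462881 ≈ -0.0010308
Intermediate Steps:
A = -3/2 (A = -3 + (½)*3 = -3 + 3/2 = -3/2 ≈ -1.5000)
y = 121/4 (y = (-3/2 + 7)² = (11/2)² = 121/4 ≈ 30.250)
X = -121/1508 (X = (121/4)/(-377) = (121/4)*(-1/377) = -121/1508 ≈ -0.080239)
1/(X - 970) = 1/(-121/1508 - 970) = 1/(-1462881/1508) = -1508/1462881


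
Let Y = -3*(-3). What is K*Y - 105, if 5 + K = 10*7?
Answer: 480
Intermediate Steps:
Y = 9
K = 65 (K = -5 + 10*7 = -5 + 70 = 65)
K*Y - 105 = 65*9 - 105 = 585 - 105 = 480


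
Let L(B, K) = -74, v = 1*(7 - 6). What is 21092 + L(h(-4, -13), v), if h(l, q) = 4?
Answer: 21018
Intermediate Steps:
v = 1 (v = 1*1 = 1)
21092 + L(h(-4, -13), v) = 21092 - 74 = 21018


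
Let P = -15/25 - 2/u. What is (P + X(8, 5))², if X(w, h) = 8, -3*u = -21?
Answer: 62001/1225 ≈ 50.613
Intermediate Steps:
u = 7 (u = -⅓*(-21) = 7)
P = -31/35 (P = -15/25 - 2/7 = -15*1/25 - 2*⅐ = -⅗ - 2/7 = -31/35 ≈ -0.88571)
(P + X(8, 5))² = (-31/35 + 8)² = (249/35)² = 62001/1225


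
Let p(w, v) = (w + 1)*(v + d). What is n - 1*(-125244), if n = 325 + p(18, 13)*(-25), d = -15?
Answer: 126519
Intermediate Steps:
p(w, v) = (1 + w)*(-15 + v) (p(w, v) = (w + 1)*(v - 15) = (1 + w)*(-15 + v))
n = 1275 (n = 325 + (-15 + 13 - 15*18 + 13*18)*(-25) = 325 + (-15 + 13 - 270 + 234)*(-25) = 325 - 38*(-25) = 325 + 950 = 1275)
n - 1*(-125244) = 1275 - 1*(-125244) = 1275 + 125244 = 126519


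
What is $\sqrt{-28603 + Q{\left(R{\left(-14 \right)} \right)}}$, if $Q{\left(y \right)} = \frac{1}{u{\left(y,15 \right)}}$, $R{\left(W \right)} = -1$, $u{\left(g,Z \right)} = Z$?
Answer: $\frac{14 i \sqrt{32835}}{15} \approx 169.12 i$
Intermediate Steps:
$Q{\left(y \right)} = \frac{1}{15}$
$\sqrt{-28603 + Q{\left(R{\left(-14 \right)} \right)}} = \sqrt{-28603 + \frac{1}{15}} = \sqrt{- \frac{429044}{15}} = \frac{14 i \sqrt{32835}}{15}$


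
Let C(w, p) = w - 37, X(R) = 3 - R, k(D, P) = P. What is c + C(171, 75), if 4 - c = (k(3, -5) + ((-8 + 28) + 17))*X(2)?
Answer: 106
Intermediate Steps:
C(w, p) = -37 + w
c = -28 (c = 4 - (-5 + ((-8 + 28) + 17))*(3 - 1*2) = 4 - (-5 + (20 + 17))*(3 - 2) = 4 - (-5 + 37) = 4 - 32 = -28)
c + C(171, 75) = -28 + (-37 + 171) = -28 + 134 = 106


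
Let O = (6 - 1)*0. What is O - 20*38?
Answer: -760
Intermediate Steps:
O = 0 (O = 5*0 = 0)
O - 20*38 = 0 - 20*38 = 0 - 760 = -760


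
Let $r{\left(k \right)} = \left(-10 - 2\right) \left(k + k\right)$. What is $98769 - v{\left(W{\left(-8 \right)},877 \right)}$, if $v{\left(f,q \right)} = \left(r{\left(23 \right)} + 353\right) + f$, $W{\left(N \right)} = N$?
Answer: $98976$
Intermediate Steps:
$r{\left(k \right)} = - 24 k$ ($r{\left(k \right)} = - 12 \cdot 2 k = - 24 k$)
$v{\left(f,q \right)} = -199 + f$ ($v{\left(f,q \right)} = \left(\left(-24\right) 23 + 353\right) + f = \left(-552 + 353\right) + f = -199 + f$)
$98769 - v{\left(W{\left(-8 \right)},877 \right)} = 98769 - \left(-199 - 8\right) = 98769 - -207 = 98769 + 207 = 98976$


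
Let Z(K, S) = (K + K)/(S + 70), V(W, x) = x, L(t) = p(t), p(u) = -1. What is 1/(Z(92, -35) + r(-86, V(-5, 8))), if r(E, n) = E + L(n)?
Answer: -35/2861 ≈ -0.012233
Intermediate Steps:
L(t) = -1
Z(K, S) = 2*K/(70 + S) (Z(K, S) = (2*K)/(70 + S) = 2*K/(70 + S))
r(E, n) = -1 + E (r(E, n) = E - 1 = -1 + E)
1/(Z(92, -35) + r(-86, V(-5, 8))) = 1/(2*92/(70 - 35) + (-1 - 86)) = 1/(2*92/35 - 87) = 1/(2*92*(1/35) - 87) = 1/(184/35 - 87) = 1/(-2861/35) = -35/2861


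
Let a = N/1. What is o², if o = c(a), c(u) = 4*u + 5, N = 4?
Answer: 441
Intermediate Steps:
a = 4 (a = 4/1 = 4*1 = 4)
c(u) = 5 + 4*u
o = 21 (o = 5 + 4*4 = 5 + 16 = 21)
o² = 21² = 441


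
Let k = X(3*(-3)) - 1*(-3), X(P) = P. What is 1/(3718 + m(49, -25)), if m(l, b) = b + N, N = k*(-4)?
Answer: 1/3717 ≈ 0.00026903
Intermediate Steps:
k = -6 (k = 3*(-3) - 1*(-3) = -9 + 3 = -6)
N = 24 (N = -6*(-4) = 24)
m(l, b) = 24 + b (m(l, b) = b + 24 = 24 + b)
1/(3718 + m(49, -25)) = 1/(3718 + (24 - 25)) = 1/(3718 - 1) = 1/3717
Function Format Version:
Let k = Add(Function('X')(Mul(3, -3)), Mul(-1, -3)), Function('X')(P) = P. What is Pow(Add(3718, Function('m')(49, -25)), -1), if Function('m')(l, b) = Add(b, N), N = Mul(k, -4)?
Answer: Rational(1, 3717) ≈ 0.00026903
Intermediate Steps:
k = -6 (k = Add(Mul(3, -3), Mul(-1, -3)) = Add(-9, 3) = -6)
N = 24 (N = Mul(-6, -4) = 24)
Function('m')(l, b) = Add(24, b) (Function('m')(l, b) = Add(b, 24) = Add(24, b))
Pow(Add(3718, Function('m')(49, -25)), -1) = Pow(Add(3718, Add(24, -25)), -1) = Pow(Add(3718, -1), -1) = Pow(3717, -1) = Rational(1, 3717)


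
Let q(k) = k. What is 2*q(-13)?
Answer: -26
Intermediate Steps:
2*q(-13) = 2*(-13) = -26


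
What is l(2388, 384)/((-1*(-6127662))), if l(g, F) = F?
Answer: 64/1021277 ≈ 6.2667e-5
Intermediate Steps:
l(2388, 384)/((-1*(-6127662))) = 384/((-1*(-6127662))) = 384/6127662 = 384*(1/6127662) = 64/1021277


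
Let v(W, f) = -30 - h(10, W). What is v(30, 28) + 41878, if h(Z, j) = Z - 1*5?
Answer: 41843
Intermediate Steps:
h(Z, j) = -5 + Z (h(Z, j) = Z - 5 = -5 + Z)
v(W, f) = -35 (v(W, f) = -30 - (-5 + 10) = -30 - 1*5 = -30 - 5 = -35)
v(30, 28) + 41878 = -35 + 41878 = 41843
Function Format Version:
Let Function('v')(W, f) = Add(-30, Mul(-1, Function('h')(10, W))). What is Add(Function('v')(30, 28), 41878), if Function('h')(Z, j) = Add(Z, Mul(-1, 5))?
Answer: 41843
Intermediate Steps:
Function('h')(Z, j) = Add(-5, Z) (Function('h')(Z, j) = Add(Z, -5) = Add(-5, Z))
Function('v')(W, f) = -35 (Function('v')(W, f) = Add(-30, Mul(-1, Add(-5, 10))) = Add(-30, Mul(-1, 5)) = Add(-30, -5) = -35)
Add(Function('v')(30, 28), 41878) = Add(-35, 41878) = 41843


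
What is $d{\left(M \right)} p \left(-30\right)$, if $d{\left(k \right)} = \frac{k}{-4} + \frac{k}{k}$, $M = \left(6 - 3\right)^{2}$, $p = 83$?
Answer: $\frac{6225}{2} \approx 3112.5$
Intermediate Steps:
$M = 9$ ($M = 3^{2} = 9$)
$d{\left(k \right)} = 1 - \frac{k}{4}$ ($d{\left(k \right)} = k \left(- \frac{1}{4}\right) + 1 = - \frac{k}{4} + 1 = 1 - \frac{k}{4}$)
$d{\left(M \right)} p \left(-30\right) = \left(1 - \frac{9}{4}\right) 83 \left(-30\right) = \left(- \frac{5}{4}\right) 83 \left(-30\right) = \left(- \frac{415}{4}\right) \left(-30\right) = \frac{6225}{2}$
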